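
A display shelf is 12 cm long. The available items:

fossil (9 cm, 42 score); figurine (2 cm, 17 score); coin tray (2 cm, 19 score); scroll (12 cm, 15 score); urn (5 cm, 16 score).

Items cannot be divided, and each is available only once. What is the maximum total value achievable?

61 score

Check high-value combinations within 12 cm:
- fossil+coin tray: length 9+2=11, value 42+19=61
- fossil+figurine: length 9+2=11, value 42+17=59
- figurine+coin tray+urn: length 2+2+5=9, value 17+19+16=52
- fossil: length 9, value 42
- figurine+coin tray: length 2+2=4, value 17+19=36
Best: 61 score.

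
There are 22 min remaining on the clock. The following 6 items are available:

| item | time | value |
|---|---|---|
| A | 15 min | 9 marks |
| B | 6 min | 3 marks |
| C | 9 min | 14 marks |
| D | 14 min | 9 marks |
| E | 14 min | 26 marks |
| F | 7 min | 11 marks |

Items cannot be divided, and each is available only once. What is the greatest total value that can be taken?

Check high-value combinations within 22 min:
- E+F: time 14+7=21, value 26+11=37
- B+E: time 6+14=20, value 3+26=29
- B+C+F: time 6+9+7=22, value 3+14+11=28
Best: 37 marks.

37 marks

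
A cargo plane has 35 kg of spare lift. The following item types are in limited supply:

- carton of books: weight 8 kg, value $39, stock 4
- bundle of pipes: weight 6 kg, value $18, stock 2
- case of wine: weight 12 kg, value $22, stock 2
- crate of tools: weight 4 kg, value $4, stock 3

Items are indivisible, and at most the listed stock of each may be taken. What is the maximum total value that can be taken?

Best selections within weight 35 and stock limits:
- 4×carton of books: weight 32, value 156
- 3×carton of books + 1×bundle of pipes + 1×crate of tools: weight 34, value 139
- 3×carton of books + 1×bundle of pipes: weight 30, value 135
- 3×carton of books + 2×crate of tools: weight 32, value 125
Best: $156.

$156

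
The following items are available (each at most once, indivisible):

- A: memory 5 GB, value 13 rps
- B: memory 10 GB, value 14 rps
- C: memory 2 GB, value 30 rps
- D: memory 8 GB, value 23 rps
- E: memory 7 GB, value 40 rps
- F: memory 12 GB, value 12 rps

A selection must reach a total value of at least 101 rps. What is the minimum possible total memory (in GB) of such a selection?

22

Subsets with value ≥ 101, sorted by total memory:
- A+C+D+E: memory 22, value 106
- B+C+D+E: memory 27, value 107
Minimum memory: 22 GB.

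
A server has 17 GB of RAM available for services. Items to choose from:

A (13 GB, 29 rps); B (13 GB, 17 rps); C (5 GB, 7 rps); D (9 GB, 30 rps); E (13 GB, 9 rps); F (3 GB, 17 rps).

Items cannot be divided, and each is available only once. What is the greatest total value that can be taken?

This is a 0/1 knapsack; check combinations near the capacity.
- C+D+F: memory 5+9+3=17, value 7+30+17=54
- D+F: memory 9+3=12, value 30+17=47
- A+F: memory 13+3=16, value 29+17=46
- C+D: memory 5+9=14, value 7+30=37
Best: 54 rps.

54 rps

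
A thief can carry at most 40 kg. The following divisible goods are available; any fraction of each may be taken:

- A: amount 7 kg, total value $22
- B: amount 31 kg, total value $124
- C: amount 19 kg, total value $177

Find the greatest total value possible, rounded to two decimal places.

261.00

Take in order of value per unit:
- C (177/19 per unit): all 19 → value 177, running total 177.00
- B (124/31 per unit): 21 of 31 → value 21×124/31 = 84.0000, running total 261.00
Total 261.00.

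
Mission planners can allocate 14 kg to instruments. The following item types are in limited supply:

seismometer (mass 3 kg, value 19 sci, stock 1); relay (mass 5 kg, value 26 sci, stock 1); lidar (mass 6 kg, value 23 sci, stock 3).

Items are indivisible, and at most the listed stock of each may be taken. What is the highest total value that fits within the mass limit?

68 sci

Top feasible selections:
- 1×seismometer + 1×relay + 1×lidar: mass 14, value 68
- 1×relay + 1×lidar: mass 11, value 49
- 2×lidar: mass 12, value 46
Best: 68 sci.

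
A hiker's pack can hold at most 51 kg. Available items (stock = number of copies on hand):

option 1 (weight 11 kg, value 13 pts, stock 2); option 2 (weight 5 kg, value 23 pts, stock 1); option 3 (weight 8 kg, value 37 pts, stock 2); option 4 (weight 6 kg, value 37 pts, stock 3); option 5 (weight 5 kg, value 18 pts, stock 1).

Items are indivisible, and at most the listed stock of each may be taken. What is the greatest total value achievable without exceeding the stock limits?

Top feasible selections:
- 1×option 2 + 2×option 3 + 3×option 4 + 1×option 5: weight 44, value 226
- 1×option 1 + 1×option 2 + 2×option 3 + 3×option 4: weight 50, value 221
Best: 226 pts.

226 pts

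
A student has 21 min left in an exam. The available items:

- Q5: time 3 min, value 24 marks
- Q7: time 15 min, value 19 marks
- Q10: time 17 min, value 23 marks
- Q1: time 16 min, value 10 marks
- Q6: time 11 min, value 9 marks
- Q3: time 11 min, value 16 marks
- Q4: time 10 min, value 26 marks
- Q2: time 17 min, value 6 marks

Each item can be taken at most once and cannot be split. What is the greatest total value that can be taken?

50 marks

This is a 0/1 knapsack; check combinations near the capacity.
- Q5+Q4: time 3+10=13, value 24+26=50
- Q5+Q10: time 3+17=20, value 24+23=47
- Q5+Q7: time 3+15=18, value 24+19=43
- Q3+Q4: time 11+10=21, value 16+26=42
- Q5+Q3: time 3+11=14, value 24+16=40
Best: 50 marks.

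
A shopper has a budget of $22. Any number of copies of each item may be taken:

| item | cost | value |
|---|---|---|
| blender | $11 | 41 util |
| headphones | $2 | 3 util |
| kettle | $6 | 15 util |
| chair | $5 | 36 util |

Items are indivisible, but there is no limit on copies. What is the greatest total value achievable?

147 util

Best value-per-unit is chair at 36/5; filling with it alone gives 4×36 = 144.
Optimal mix: 1×headphones + 4×chair → cost 22, value 147.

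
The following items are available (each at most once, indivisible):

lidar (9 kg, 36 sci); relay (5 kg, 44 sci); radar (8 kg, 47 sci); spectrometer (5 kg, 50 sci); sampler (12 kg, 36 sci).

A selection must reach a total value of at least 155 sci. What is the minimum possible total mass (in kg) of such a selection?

Subsets with value ≥ 155, sorted by total mass:
- lidar+relay+radar+spectrometer: mass 27, value 177
- relay+radar+spectrometer+sampler: mass 30, value 177
Minimum mass: 27 kg.

27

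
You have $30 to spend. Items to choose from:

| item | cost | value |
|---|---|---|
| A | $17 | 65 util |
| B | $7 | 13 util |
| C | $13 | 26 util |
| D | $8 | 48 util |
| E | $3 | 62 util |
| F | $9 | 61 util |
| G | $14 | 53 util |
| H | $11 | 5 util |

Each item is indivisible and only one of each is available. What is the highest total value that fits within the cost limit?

188 util

This is a 0/1 knapsack; check combinations near the capacity.
- A+E+F: cost 17+3+9=29, value 65+62+61=188
- B+D+E+F: cost 7+8+3+9=27, value 13+48+62+61=184
- E+F+G: cost 3+9+14=26, value 62+61+53=176
- A+D+E: cost 17+8+3=28, value 65+48+62=175
- D+E+F: cost 8+3+9=20, value 48+62+61=171
Best: 188 util.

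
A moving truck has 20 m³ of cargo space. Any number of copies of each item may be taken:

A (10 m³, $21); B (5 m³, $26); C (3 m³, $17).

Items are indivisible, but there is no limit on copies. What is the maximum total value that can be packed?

$111

Best value-per-unit is C at 17/3; filling with it alone gives 6×17 = 102.
Optimal mix: 1×B + 5×C → volume 20, value 111.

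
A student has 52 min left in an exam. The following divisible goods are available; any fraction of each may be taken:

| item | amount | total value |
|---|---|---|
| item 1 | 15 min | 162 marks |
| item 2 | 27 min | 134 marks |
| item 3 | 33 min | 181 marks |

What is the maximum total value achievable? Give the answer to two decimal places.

362.85

Take in order of value per unit:
- item 1 (162/15 per unit): all 15 → value 162, running total 162.00
- item 3 (181/33 per unit): all 33 → value 181, running total 343.00
- item 2 (134/27 per unit): 4 of 27 → value 4×134/27 = 19.8519, running total 362.85
Total 362.85.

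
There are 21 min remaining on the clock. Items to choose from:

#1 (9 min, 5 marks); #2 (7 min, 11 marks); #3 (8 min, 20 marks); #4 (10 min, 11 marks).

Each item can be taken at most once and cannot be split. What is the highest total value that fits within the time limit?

Check high-value combinations within 21 min:
- #2+#3: time 7+8=15, value 11+20=31
- #3+#4: time 8+10=18, value 20+11=31
- #1+#3: time 9+8=17, value 5+20=25
- #2+#4: time 7+10=17, value 11+11=22
Best: 31 marks.

31 marks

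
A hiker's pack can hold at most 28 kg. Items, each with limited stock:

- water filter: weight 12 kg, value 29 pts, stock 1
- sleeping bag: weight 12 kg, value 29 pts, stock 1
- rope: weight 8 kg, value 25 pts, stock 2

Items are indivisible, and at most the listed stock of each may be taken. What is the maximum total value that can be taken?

79 pts

Best selections within weight 28 and stock limits:
- 1×sleeping bag + 2×rope: weight 28, value 79
- 1×water filter + 2×rope: weight 28, value 79
Best: 79 pts.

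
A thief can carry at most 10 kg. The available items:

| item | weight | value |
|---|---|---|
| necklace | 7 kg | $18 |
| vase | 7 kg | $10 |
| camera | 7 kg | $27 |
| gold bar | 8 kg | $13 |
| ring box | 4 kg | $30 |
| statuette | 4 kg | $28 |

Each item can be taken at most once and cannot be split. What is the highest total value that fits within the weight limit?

Check high-value combinations within 10 kg:
- ring box+statuette: weight 4+4=8, value 30+28=58
- ring box: weight 4, value 30
- statuette: weight 4, value 28
- camera: weight 7, value 27
Best: $58.

$58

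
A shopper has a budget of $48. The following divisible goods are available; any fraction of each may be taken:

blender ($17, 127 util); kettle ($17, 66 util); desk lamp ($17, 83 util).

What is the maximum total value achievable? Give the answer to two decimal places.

Take in order of value per unit:
- blender (127/17 per unit): all 17 → value 127, running total 127.00
- desk lamp (83/17 per unit): all 17 → value 83, running total 210.00
- kettle (66/17 per unit): 14 of 17 → value 14×66/17 = 54.3529, running total 264.35
Total 264.35.

264.35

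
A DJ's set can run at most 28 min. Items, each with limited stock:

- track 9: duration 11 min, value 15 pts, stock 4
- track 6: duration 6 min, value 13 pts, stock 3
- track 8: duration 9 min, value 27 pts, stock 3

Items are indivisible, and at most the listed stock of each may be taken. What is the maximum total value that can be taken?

Best selections within duration 28 and stock limits:
- 3×track 8: duration 27, value 81
- 1×track 6 + 2×track 8: duration 24, value 67
- 3×track 6 + 1×track 8: duration 27, value 66
Best: 81 pts.

81 pts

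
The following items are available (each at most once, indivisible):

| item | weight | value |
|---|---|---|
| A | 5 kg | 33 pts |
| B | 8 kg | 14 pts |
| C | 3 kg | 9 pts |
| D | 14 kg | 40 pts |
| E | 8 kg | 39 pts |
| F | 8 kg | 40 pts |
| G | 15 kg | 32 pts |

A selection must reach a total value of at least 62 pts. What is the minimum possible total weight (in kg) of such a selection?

13

Subsets with value ≥ 62, sorted by total weight:
- A+F: weight 13, value 73
- A+E: weight 13, value 72
Minimum weight: 13 kg.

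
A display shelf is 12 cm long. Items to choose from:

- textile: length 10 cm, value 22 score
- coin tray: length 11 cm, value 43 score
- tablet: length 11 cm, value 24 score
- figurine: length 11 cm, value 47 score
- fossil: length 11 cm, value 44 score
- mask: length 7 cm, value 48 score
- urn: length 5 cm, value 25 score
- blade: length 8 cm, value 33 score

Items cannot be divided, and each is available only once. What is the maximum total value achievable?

Check high-value combinations within 12 cm:
- mask+urn: length 7+5=12, value 48+25=73
- mask: length 7, value 48
- figurine: length 11, value 47
- fossil: length 11, value 44
Best: 73 score.

73 score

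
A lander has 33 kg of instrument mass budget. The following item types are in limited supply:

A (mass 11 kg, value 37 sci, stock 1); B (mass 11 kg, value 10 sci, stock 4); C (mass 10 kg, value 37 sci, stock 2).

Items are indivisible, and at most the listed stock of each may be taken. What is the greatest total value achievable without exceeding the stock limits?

111 sci

Best selections within mass 33 and stock limits:
- 1×A + 2×C: mass 31, value 111
- 1×B + 2×C: mass 31, value 84
- 1×A + 1×B + 1×C: mass 32, value 84
Best: 111 sci.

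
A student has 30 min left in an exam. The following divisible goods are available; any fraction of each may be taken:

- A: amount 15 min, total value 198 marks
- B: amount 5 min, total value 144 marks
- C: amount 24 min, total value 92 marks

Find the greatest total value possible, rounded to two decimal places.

Take in order of value per unit:
- B (144/5 per unit): all 5 → value 144, running total 144.00
- A (198/15 per unit): all 15 → value 198, running total 342.00
- C (92/24 per unit): 10 of 24 → value 10×92/24 = 38.3333, running total 380.33
Total 380.33.

380.33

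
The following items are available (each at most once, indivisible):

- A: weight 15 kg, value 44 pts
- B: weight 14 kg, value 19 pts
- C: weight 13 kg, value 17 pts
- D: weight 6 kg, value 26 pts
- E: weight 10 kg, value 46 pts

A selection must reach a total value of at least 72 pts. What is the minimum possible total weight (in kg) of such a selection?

16

Subsets with value ≥ 72, sorted by total weight:
- D+E: weight 16, value 72
- A+E: weight 25, value 90
Minimum weight: 16 kg.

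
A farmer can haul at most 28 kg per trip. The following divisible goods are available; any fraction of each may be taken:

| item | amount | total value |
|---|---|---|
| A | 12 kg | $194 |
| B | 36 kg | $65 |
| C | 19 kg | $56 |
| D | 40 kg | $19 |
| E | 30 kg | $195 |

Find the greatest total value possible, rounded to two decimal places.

Take in order of value per unit:
- A (194/12 per unit): all 12 → value 194, running total 194.00
- E (195/30 per unit): 16 of 30 → value 16×195/30 = 104.0000, running total 298.00
Total 298.00.

298.00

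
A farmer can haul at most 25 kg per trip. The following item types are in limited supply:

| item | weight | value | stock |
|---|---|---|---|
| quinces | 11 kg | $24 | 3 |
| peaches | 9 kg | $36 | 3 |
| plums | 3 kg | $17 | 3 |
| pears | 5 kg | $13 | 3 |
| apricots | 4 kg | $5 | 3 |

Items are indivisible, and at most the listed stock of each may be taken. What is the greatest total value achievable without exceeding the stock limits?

Best selections within weight 25 and stock limits:
- 2×peaches + 2×plums: weight 24, value 106
- 1×peaches + 3×plums + 1×pears: weight 23, value 100
- 1×peaches + 2×plums + 2×pears: weight 25, value 96
- 2×peaches + 1×plums + 1×apricots: weight 25, value 94
Best: $106.

$106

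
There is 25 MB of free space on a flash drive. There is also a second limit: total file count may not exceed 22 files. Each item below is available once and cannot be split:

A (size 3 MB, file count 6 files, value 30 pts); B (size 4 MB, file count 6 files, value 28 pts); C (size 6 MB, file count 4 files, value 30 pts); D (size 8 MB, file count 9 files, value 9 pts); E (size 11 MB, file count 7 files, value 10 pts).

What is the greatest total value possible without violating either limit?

Feasible sets respecting both limits:
- A+B+C: size 13, file count 16, value 88
- A+C+E: size 20, file count 17, value 70
- A+C+D: size 17, file count 19, value 69
Best: 88 pts.

88 pts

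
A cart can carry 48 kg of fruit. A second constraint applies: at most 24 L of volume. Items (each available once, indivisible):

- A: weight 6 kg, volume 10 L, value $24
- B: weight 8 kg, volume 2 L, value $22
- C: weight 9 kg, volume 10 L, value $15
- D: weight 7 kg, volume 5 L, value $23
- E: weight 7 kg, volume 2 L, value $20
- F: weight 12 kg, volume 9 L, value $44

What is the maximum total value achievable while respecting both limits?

$110

Feasible sets respecting both limits:
- A+B+E+F: weight 33, volume 23, value 110
- B+D+E+F: weight 34, volume 18, value 109
- B+C+E+F: weight 36, volume 23, value 101
- A+D+F: weight 25, volume 24, value 91
Best: $110.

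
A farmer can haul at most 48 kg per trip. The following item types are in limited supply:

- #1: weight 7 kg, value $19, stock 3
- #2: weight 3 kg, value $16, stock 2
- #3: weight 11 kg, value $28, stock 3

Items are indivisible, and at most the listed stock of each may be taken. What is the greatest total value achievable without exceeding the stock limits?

Best selections within weight 48 and stock limits:
- 1×#1 + 2×#2 + 3×#3: weight 46, value 135
- 3×#1 + 1×#2 + 2×#3: weight 46, value 129
- 2×#1 + 2×#2 + 2×#3: weight 42, value 126
Best: $135.

$135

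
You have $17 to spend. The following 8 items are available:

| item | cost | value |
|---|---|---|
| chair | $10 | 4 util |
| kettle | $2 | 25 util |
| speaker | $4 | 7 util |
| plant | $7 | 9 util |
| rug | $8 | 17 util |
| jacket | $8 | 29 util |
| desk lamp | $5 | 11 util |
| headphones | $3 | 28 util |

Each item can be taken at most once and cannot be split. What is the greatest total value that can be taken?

89 util

Check high-value combinations within $17:
- kettle+speaker+jacket+headphones: cost 2+4+8+3=17, value 25+7+29+28=89
- kettle+jacket+headphones: cost 2+8+3=13, value 25+29+28=82
- kettle+speaker+rug+headphones: cost 2+4+8+3=17, value 25+7+17+28=77
Best: 89 util.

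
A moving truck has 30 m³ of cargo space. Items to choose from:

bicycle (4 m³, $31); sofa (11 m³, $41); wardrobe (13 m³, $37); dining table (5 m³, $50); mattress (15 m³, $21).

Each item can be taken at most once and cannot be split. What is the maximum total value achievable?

$128

This is a 0/1 knapsack; check combinations near the capacity.
- sofa+wardrobe+dining table: volume 11+13+5=29, value 41+37+50=128
- bicycle+sofa+dining table: volume 4+11+5=20, value 31+41+50=122
- bicycle+wardrobe+dining table: volume 4+13+5=22, value 31+37+50=118
- bicycle+sofa+wardrobe: volume 4+11+13=28, value 31+41+37=109
- bicycle+dining table+mattress: volume 4+5+15=24, value 31+50+21=102
Best: $128.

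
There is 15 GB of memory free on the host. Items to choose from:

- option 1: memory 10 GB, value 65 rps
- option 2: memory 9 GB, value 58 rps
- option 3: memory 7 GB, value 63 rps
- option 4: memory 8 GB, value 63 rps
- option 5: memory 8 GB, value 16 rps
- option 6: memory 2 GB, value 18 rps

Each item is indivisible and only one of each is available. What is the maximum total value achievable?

Check high-value combinations within 15 GB:
- option 3+option 4: memory 7+8=15, value 63+63=126
- option 1+option 6: memory 10+2=12, value 65+18=83
- option 3+option 6: memory 7+2=9, value 63+18=81
- option 4+option 6: memory 8+2=10, value 63+18=81
- option 3+option 5: memory 7+8=15, value 63+16=79
Best: 126 rps.

126 rps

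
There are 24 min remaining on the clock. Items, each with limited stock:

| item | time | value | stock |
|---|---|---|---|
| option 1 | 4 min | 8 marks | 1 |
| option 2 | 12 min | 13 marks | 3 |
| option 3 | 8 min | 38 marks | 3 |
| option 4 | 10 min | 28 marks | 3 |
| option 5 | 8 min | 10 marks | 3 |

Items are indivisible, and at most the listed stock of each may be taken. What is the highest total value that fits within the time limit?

114 marks

Best selections within time 24 and stock limits:
- 3×option 3: time 24, value 114
- 2×option 3 + 1×option 5: time 24, value 86
- 1×option 1 + 2×option 3: time 20, value 84
- 2×option 3: time 16, value 76
Best: 114 marks.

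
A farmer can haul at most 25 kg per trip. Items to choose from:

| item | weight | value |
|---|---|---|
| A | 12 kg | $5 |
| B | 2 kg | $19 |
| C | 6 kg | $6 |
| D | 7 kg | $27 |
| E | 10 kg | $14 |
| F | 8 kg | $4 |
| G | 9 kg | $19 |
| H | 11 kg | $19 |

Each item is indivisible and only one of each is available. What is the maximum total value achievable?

$71

Check high-value combinations within 25 kg:
- B+C+D+G: weight 2+6+7+9=24, value 19+6+27+19=71
- B+C+D+E: weight 2+6+7+10=25, value 19+6+27+14=66
- B+D+G: weight 2+7+9=18, value 19+27+19=65
- B+D+H: weight 2+7+11=20, value 19+27+19=65
- B+D+E: weight 2+7+10=19, value 19+27+14=60
Best: $71.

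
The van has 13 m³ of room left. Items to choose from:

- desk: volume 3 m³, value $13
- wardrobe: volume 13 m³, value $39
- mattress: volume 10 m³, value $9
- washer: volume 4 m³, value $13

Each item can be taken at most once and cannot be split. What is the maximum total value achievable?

$39

Check high-value combinations within 13 m³:
- wardrobe: volume 13, value 39
- desk+washer: volume 3+4=7, value 13+13=26
- desk+mattress: volume 3+10=13, value 13+9=22
Best: $39.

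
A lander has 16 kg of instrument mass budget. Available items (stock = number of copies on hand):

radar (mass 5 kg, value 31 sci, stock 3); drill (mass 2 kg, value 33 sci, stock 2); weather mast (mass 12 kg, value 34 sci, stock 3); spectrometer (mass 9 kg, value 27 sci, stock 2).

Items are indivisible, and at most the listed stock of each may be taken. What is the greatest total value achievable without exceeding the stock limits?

Best selections within mass 16 and stock limits:
- 2×radar + 2×drill: mass 14, value 128
- 2×drill + 1×weather mast: mass 16, value 100
- 1×radar + 2×drill: mass 9, value 97
- 2×radar + 1×drill: mass 12, value 95
Best: 128 sci.

128 sci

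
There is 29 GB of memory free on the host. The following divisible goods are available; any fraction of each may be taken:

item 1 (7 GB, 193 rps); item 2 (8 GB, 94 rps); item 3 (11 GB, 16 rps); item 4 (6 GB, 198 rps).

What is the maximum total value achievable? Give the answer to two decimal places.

Take in order of value per unit:
- item 4 (198/6 per unit): all 6 → value 198, running total 198.00
- item 1 (193/7 per unit): all 7 → value 193, running total 391.00
- item 2 (94/8 per unit): all 8 → value 94, running total 485.00
- item 3 (16/11 per unit): 8 of 11 → value 8×16/11 = 11.6364, running total 496.64
Total 496.64.

496.64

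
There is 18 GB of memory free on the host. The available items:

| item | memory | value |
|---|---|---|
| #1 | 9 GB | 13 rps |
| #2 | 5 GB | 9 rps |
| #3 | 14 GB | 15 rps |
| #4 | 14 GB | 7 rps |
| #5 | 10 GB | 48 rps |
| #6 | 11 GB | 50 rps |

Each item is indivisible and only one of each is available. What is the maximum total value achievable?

59 rps

This is a 0/1 knapsack; check combinations near the capacity.
- #2+#6: memory 5+11=16, value 9+50=59
- #2+#5: memory 5+10=15, value 9+48=57
- #6: memory 11, value 50
- #5: memory 10, value 48
Best: 59 rps.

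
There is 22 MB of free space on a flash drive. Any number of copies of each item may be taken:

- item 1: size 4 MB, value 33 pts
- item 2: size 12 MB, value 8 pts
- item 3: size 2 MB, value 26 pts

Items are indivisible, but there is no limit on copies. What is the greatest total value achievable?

Best value-per-unit is item 3 at 26/2, and filling with it alone uses size 11×2=22. No mix of the others beats 11×26 = 286.

286 pts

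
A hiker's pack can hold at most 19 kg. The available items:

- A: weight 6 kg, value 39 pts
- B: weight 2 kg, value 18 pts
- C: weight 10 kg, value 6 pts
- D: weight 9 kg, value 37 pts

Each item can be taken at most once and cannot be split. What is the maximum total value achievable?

This is a 0/1 knapsack; check combinations near the capacity.
- A+B+D: weight 6+2+9=17, value 39+18+37=94
- A+D: weight 6+9=15, value 39+37=76
- A+B+C: weight 6+2+10=18, value 39+18+6=63
- A+B: weight 6+2=8, value 39+18=57
Best: 94 pts.

94 pts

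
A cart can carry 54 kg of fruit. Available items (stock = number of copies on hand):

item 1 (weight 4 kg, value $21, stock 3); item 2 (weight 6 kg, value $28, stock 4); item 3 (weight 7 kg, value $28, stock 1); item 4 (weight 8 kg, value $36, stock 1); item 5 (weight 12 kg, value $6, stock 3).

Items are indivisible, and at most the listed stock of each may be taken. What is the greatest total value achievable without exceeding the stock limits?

Best selections within weight 54 and stock limits:
- 3×item 1 + 4×item 2 + 1×item 3 + 1×item 4: weight 51, value 239
- 2×item 1 + 4×item 2 + 1×item 3 + 1×item 4: weight 47, value 218
- 3×item 1 + 4×item 2 + 1×item 4: weight 44, value 211
- 3×item 1 + 3×item 2 + 1×item 3 + 1×item 4: weight 45, value 211
Best: $239.

$239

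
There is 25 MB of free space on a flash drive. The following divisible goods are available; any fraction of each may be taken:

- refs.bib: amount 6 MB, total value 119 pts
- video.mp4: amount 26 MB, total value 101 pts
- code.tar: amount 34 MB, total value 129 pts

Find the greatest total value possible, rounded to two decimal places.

192.81

Take in order of value per unit:
- refs.bib (119/6 per unit): all 6 → value 119, running total 119.00
- video.mp4 (101/26 per unit): 19 of 26 → value 19×101/26 = 73.8077, running total 192.81
Total 192.81.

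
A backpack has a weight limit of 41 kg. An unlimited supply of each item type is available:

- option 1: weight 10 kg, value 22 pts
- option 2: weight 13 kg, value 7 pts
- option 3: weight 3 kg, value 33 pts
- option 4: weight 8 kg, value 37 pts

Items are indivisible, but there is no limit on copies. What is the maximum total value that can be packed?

Best value-per-unit is option 3 at 33/3, and filling with it alone uses weight 13×3=39. No mix of the others beats 13×33 = 429.

429 pts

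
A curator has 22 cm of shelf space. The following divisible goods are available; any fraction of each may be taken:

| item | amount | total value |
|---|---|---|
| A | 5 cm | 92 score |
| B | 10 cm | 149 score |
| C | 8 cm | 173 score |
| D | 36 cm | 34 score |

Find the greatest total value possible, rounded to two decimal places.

399.10

Take in order of value per unit:
- C (173/8 per unit): all 8 → value 173, running total 173.00
- A (92/5 per unit): all 5 → value 92, running total 265.00
- B (149/10 per unit): 9 of 10 → value 9×149/10 = 134.1000, running total 399.10
Total 399.10.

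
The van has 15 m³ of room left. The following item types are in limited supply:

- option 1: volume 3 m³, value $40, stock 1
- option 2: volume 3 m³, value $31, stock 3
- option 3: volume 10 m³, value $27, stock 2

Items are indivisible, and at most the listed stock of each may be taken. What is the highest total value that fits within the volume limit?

Top feasible selections:
- 1×option 1 + 3×option 2: volume 12, value 133
- 1×option 1 + 2×option 2: volume 9, value 102
Best: $133.

$133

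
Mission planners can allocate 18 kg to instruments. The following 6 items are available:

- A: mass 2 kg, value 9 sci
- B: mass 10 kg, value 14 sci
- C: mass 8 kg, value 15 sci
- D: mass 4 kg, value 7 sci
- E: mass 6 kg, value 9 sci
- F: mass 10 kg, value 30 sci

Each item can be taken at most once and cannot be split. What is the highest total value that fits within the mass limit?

48 sci

Check high-value combinations within 18 kg:
- A+E+F: mass 2+6+10=18, value 9+9+30=48
- A+D+F: mass 2+4+10=16, value 9+7+30=46
- C+F: mass 8+10=18, value 15+30=45
Best: 48 sci.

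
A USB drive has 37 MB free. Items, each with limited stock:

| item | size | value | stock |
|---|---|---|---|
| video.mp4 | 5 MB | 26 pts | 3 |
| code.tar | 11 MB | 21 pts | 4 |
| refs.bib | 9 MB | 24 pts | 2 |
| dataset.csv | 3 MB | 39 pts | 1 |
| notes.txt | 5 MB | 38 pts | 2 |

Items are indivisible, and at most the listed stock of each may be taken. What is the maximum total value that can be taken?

Best selections within size 37 and stock limits:
- 3×video.mp4 + 1×refs.bib + 1×dataset.csv + 2×notes.txt: size 37, value 217
- 3×video.mp4 + 1×dataset.csv + 2×notes.txt: size 28, value 193
Best: 217 pts.

217 pts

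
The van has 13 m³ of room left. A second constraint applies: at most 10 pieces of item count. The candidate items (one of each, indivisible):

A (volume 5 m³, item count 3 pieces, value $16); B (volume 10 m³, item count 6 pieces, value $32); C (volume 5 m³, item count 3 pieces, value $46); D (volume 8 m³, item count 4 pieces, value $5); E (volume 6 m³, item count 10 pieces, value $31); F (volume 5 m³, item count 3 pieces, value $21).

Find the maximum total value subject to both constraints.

Feasible sets respecting both limits:
- C+F: volume 10, item count 6, value 67
- A+C: volume 10, item count 6, value 62
- C+D: volume 13, item count 7, value 51
Best: $67.

$67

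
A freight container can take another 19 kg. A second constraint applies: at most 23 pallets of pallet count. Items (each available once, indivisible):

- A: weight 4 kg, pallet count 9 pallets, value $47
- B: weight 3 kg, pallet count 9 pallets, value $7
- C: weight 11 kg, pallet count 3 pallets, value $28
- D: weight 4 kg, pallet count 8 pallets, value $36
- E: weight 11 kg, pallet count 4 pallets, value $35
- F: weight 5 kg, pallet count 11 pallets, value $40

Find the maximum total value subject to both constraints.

Feasible sets respecting both limits:
- A+D+E: weight 19, pallet count 21, value 118
- A+C+D: weight 19, pallet count 20, value 111
- A+B+E: weight 18, pallet count 22, value 89
- A+F: weight 9, pallet count 20, value 87
Best: $118.

$118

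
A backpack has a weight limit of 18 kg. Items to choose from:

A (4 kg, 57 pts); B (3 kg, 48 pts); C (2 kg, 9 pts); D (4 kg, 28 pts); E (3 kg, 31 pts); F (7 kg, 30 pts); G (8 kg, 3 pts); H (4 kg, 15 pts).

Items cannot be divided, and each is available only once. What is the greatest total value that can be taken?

179 pts

Check high-value combinations within 18 kg:
- A+B+D+E+H: weight 4+3+4+3+4=18, value 57+48+28+31+15=179
- A+B+C+D+E: weight 4+3+2+4+3=16, value 57+48+9+28+31=173
- A+B+E+F: weight 4+3+3+7=17, value 57+48+31+30=166
- A+B+D+E: weight 4+3+4+3=14, value 57+48+28+31=164
Best: 179 pts.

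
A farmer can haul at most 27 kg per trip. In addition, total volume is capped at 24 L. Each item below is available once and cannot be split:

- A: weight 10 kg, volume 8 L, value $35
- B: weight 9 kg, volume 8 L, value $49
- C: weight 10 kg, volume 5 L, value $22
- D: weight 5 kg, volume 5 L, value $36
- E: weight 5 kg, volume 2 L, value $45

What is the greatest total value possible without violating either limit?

$130

Feasible sets respecting both limits:
- B+D+E: weight 19, volume 15, value 130
- A+B+E: weight 24, volume 18, value 129
- A+B+D: weight 24, volume 21, value 120
- B+C+E: weight 24, volume 15, value 116
Best: $130.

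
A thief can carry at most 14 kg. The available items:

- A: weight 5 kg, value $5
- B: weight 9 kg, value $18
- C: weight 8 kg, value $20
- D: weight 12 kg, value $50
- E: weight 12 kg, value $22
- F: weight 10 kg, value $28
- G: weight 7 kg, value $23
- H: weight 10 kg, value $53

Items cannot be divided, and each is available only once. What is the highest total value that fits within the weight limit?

Check high-value combinations within 14 kg:
- H: weight 10, value 53
- D: weight 12, value 50
- F: weight 10, value 28
- A+G: weight 5+7=12, value 5+23=28
- A+C: weight 5+8=13, value 5+20=25
Best: $53.

$53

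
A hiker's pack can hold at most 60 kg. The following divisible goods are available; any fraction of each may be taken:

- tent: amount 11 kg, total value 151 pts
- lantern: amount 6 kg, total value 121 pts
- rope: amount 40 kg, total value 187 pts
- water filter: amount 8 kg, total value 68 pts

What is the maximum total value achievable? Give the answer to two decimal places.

503.63

Take in order of value per unit:
- lantern (121/6 per unit): all 6 → value 121, running total 121.00
- tent (151/11 per unit): all 11 → value 151, running total 272.00
- water filter (68/8 per unit): all 8 → value 68, running total 340.00
- rope (187/40 per unit): 35 of 40 → value 35×187/40 = 163.6250, running total 503.63
Total 503.63.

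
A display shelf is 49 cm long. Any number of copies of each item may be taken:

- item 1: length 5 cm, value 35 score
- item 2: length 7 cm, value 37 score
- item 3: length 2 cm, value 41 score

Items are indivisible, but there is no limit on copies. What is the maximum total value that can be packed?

984 score

Best value-per-unit is item 3 at 41/2, and filling with it alone uses length 24×2=48. No mix of the others beats 24×41 = 984.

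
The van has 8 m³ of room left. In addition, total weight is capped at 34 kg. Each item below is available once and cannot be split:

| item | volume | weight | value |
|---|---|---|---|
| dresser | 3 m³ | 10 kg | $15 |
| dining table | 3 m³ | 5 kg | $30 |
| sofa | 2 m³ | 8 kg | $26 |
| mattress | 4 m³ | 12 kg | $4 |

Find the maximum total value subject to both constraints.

$71

Feasible sets respecting both limits:
- dresser+dining table+sofa: volume 8, weight 23, value 71
- dining table+sofa: volume 5, weight 13, value 56
- dresser+dining table: volume 6, weight 15, value 45
- dresser+sofa: volume 5, weight 18, value 41
Best: $71.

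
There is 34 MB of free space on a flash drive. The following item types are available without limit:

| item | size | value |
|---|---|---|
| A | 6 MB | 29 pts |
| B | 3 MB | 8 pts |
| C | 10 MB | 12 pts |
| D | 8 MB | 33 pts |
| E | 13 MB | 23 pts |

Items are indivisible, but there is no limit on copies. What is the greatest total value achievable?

Best value-per-unit is A at 29/6; filling with it alone gives 5×29 = 145.
Optimal mix: 5×A + 1×B → size 33, value 153.

153 pts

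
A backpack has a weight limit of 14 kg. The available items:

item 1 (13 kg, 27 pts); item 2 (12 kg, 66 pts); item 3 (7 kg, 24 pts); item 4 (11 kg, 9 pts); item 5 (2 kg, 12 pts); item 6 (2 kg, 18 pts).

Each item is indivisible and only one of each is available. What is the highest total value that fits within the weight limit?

Check high-value combinations within 14 kg:
- item 2+item 6: weight 12+2=14, value 66+18=84
- item 2+item 5: weight 12+2=14, value 66+12=78
- item 2: weight 12, value 66
- item 3+item 5+item 6: weight 7+2+2=11, value 24+12+18=54
- item 3+item 6: weight 7+2=9, value 24+18=42
Best: 84 pts.

84 pts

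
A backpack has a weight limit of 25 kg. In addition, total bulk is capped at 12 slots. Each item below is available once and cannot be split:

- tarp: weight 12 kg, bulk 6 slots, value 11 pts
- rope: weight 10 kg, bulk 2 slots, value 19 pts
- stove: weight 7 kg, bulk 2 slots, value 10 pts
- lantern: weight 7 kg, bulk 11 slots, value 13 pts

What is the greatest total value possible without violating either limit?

30 pts

Feasible sets respecting both limits:
- tarp+rope: weight 22, bulk 8, value 30
- rope+stove: weight 17, bulk 4, value 29
- tarp+stove: weight 19, bulk 8, value 21
Best: 30 pts.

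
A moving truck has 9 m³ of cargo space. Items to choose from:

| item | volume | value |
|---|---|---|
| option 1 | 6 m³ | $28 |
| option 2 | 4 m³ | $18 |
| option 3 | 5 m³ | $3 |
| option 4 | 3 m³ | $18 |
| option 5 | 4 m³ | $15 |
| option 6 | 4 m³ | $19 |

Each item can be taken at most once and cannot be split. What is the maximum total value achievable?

$46

This is a 0/1 knapsack; check combinations near the capacity.
- option 1+option 4: volume 6+3=9, value 28+18=46
- option 4+option 6: volume 3+4=7, value 18+19=37
- option 2+option 6: volume 4+4=8, value 18+19=37
Best: $46.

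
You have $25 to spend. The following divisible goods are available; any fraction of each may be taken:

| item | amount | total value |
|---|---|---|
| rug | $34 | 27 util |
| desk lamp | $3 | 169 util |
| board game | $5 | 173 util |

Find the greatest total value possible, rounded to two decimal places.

Take in order of value per unit:
- desk lamp (169/3 per unit): all 3 → value 169, running total 169.00
- board game (173/5 per unit): all 5 → value 173, running total 342.00
- rug (27/34 per unit): 17 of 34 → value 17×27/34 = 13.5000, running total 355.50
Total 355.50.

355.50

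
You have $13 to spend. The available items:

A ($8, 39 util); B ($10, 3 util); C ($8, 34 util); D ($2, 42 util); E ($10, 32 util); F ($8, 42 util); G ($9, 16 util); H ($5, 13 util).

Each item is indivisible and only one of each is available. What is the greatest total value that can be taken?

Check high-value combinations within $13:
- D+F: cost 2+8=10, value 42+42=84
- A+D: cost 8+2=10, value 39+42=81
- C+D: cost 8+2=10, value 34+42=76
Best: 84 util.

84 util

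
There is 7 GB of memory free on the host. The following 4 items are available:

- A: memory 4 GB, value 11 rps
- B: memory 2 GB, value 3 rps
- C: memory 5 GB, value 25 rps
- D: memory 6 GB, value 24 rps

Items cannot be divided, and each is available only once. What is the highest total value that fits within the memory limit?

Check high-value combinations within 7 GB:
- B+C: memory 2+5=7, value 3+25=28
- C: memory 5, value 25
- D: memory 6, value 24
Best: 28 rps.

28 rps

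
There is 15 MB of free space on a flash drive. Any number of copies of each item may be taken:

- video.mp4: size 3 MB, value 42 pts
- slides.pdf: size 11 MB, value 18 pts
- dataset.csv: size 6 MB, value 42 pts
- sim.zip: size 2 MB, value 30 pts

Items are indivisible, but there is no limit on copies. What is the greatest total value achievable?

Best value-per-unit is sim.zip at 30/2; filling with it alone gives 7×30 = 210.
Optimal mix: 1×video.mp4 + 6×sim.zip → size 15, value 222.

222 pts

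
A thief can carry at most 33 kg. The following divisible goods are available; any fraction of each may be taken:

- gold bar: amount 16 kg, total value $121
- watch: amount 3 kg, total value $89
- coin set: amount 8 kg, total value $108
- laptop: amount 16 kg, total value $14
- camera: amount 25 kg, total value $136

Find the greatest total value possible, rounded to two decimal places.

350.64

Take in order of value per unit:
- watch (89/3 per unit): all 3 → value 89, running total 89.00
- coin set (108/8 per unit): all 8 → value 108, running total 197.00
- gold bar (121/16 per unit): all 16 → value 121, running total 318.00
- camera (136/25 per unit): 6 of 25 → value 6×136/25 = 32.6400, running total 350.64
Total 350.64.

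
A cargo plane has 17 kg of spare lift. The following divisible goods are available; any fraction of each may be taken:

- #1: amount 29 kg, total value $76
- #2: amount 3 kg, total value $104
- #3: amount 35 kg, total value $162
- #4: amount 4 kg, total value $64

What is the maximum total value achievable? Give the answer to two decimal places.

214.29

Take in order of value per unit:
- #2 (104/3 per unit): all 3 → value 104, running total 104.00
- #4 (64/4 per unit): all 4 → value 64, running total 168.00
- #3 (162/35 per unit): 10 of 35 → value 10×162/35 = 46.2857, running total 214.29
Total 214.29.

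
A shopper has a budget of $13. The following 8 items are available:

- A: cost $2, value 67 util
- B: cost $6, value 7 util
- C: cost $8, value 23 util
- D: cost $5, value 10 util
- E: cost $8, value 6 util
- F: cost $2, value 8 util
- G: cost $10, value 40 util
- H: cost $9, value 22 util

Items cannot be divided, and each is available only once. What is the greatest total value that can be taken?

Check high-value combinations within $13:
- A+G: cost 2+10=12, value 67+40=107
- A+C+F: cost 2+8+2=12, value 67+23+8=98
- A+F+H: cost 2+2+9=13, value 67+8+22=97
Best: 107 util.

107 util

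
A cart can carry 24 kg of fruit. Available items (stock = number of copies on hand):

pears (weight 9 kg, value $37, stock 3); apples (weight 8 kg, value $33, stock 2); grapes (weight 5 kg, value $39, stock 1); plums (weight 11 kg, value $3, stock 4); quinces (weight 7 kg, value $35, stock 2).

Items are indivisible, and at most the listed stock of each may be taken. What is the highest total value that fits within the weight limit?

Best selections within weight 24 and stock limits:
- 2×pears + 1×grapes: weight 23, value 113
- 1×pears + 1×grapes + 1×quinces: weight 21, value 111
- 1×grapes + 2×quinces: weight 19, value 109
Best: $113.

$113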